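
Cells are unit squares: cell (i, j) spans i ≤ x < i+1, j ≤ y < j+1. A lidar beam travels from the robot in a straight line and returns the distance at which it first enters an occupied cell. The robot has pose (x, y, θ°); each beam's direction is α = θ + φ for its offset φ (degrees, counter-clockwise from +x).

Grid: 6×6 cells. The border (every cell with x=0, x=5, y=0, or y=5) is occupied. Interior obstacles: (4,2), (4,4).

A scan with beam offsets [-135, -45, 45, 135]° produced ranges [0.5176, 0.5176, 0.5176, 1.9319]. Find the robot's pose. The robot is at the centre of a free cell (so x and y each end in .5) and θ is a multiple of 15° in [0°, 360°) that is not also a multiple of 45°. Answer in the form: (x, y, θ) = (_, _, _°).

(x, y, θ) = (4.5, 1.5, 60°)

Enumerate (i+0.5, j+0.5, θ) over the 14 free cells and 16 admissible headings. For each, cast all 4 beams and compare to the given ranges.
  (2.5, 3.5, 330°): beam 1 = 1.5529 ≠ 0.5176 ✗
  (3.5, 4.5, 60°): beam 1 = 1.9319 ≠ 0.5176 ✗
  (3.5, 2.5, 300°): beam 1 = 2.5882 ≠ 0.5176 ✗
  …
  (4.5, 1.5, 60°): r_1=0.5176, r_2=0.5176, r_3=0.5176, r_4=1.9319 — all match ✓
Unique over the lattice → pose = (4.5, 1.5, 60°).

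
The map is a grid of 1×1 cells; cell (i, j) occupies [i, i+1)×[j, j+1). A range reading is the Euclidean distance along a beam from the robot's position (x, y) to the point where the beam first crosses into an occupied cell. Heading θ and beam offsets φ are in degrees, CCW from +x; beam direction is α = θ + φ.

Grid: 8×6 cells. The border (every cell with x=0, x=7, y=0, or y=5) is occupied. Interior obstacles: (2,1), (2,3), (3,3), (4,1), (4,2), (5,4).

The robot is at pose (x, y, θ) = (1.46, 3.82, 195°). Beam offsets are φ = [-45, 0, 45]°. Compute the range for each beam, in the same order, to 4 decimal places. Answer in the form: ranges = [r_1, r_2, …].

ranges = [0.5312, 0.4762, 0.9200]

beam 1: φ=-45°, α=150°
  dir = (cos 150°, sin 150°) = (-0.8660, 0.5000); from cell (1,3)
  next x-line at t=0.5312, next y-line at t=0.3600; Δt_x=1.1547, Δt_y=2.0000
    y: enter (1,4) at t=0.3600
    x: enter (0,4) at t=0.5312 ← occupied
  → r_1 = 0.5312
beam 2: φ=0°, α=195°
  dir = (cos 195°, sin 195°) = (-0.9659, -0.2588); from cell (1,3)
  next x-line at t=0.4762, next y-line at t=3.1682; Δt_x=1.0353, Δt_y=3.8637
    x: enter (0,3) at t=0.4762 ← occupied
  → r_2 = 0.4762
beam 3: φ=45°, α=240°
  dir = (cos 240°, sin 240°) = (-0.5000, -0.8660); from cell (1,3)
  next x-line at t=0.9200, next y-line at t=0.9469; Δt_x=2.0000, Δt_y=1.1547
    x: enter (0,3) at t=0.9200 ← occupied
  → r_3 = 0.9200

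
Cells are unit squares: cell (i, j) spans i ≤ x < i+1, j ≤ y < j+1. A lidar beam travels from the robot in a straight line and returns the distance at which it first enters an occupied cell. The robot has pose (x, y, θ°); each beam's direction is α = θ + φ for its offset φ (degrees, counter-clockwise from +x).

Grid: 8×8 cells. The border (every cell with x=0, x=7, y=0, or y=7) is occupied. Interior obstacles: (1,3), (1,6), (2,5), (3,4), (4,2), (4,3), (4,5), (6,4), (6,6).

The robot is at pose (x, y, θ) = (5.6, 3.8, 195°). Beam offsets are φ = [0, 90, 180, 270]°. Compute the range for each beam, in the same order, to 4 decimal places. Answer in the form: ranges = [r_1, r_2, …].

ranges = [0.6212, 2.8988, 0.7727, 3.3129]

beam 1: φ=0°, α=195°
  dir = (cos 195°, sin 195°) = (-0.9659, -0.2588); from cell (5,3)
  next x-line at t=0.6212, next y-line at t=3.0910; Δt_x=1.0353, Δt_y=3.8637
    x: enter (4,3) at t=0.6212 ← occupied
  → r_1 = 0.6212
beam 2: φ=90°, α=285°
  dir = (cos 285°, sin 285°) = (0.2588, -0.9659); from cell (5,3)
  next x-line at t=1.5455, next y-line at t=0.8282; Δt_x=3.8637, Δt_y=1.0353
    y: enter (5,2) at t=0.8282
    x: enter (6,2) at t=1.5455
    y: enter (6,1) at t=1.8635
    y: enter (6,0) at t=2.8988 ← occupied
  → r_2 = 2.8988
beam 3: φ=180°, α=15°
  dir = (cos 15°, sin 15°) = (0.9659, 0.2588); from cell (5,3)
  next x-line at t=0.4141, next y-line at t=0.7727; Δt_x=1.0353, Δt_y=3.8637
    x: enter (6,3) at t=0.4141
    y: enter (6,4) at t=0.7727 ← occupied
  → r_3 = 0.7727
beam 4: φ=270°, α=105°
  dir = (cos 105°, sin 105°) = (-0.2588, 0.9659); from cell (5,3)
  next x-line at t=2.3182, next y-line at t=0.2071; Δt_x=3.8637, Δt_y=1.0353
    y: enter (5,4) at t=0.2071
    y: enter (5,5) at t=1.2423
    y: enter (5,6) at t=2.2776
    x: enter (4,6) at t=2.3182
    y: enter (4,7) at t=3.3129 ← occupied
  → r_4 = 3.3129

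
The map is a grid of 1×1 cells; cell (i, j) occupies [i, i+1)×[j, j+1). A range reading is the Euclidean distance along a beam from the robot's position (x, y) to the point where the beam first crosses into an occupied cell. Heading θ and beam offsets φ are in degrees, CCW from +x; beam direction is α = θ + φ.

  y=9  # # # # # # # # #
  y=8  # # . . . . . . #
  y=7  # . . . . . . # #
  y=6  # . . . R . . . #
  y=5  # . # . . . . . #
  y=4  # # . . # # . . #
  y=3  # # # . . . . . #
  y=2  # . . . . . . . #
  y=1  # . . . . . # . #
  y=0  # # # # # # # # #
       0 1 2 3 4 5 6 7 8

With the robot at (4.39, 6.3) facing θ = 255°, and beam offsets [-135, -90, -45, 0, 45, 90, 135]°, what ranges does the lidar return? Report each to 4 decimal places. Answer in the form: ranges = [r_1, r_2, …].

ranges = [3.1177, 3.5096, 1.6050, 1.3459, 1.5011, 3.7373, 3.0138]

beam 1: φ=-135°, α=120°
  dir = (cos 120°, sin 120°) = (-0.5000, 0.8660); from cell (4,6)
  next x-line at t=0.7800, next y-line at t=0.8083; Δt_x=2.0000, Δt_y=1.1547
    x: enter (3,6) at t=0.7800
    y: enter (3,7) at t=0.8083
    y: enter (3,8) at t=1.9630
    x: enter (2,8) at t=2.7800
    y: enter (2,9) at t=3.1177 ← occupied
  → r_1 = 3.1177
beam 2: φ=-90°, α=165°
  dir = (cos 165°, sin 165°) = (-0.9659, 0.2588); from cell (4,6)
  next x-line at t=0.4038, next y-line at t=2.7046; Δt_x=1.0353, Δt_y=3.8637
    x: enter (3,6) at t=0.4038
    x: enter (2,6) at t=1.4390
    x: enter (1,6) at t=2.4743
    y: enter (1,7) at t=2.7046
    x: enter (0,7) at t=3.5096 ← occupied
  → r_2 = 3.5096
beam 3: φ=-45°, α=210°
  dir = (cos 210°, sin 210°) = (-0.8660, -0.5000); from cell (4,6)
  next x-line at t=0.4503, next y-line at t=0.6000; Δt_x=1.1547, Δt_y=2.0000
    x: enter (3,6) at t=0.4503
    y: enter (3,5) at t=0.6000
    x: enter (2,5) at t=1.6050 ← occupied
  → r_3 = 1.6050
beam 4: φ=0°, α=255°
  dir = (cos 255°, sin 255°) = (-0.2588, -0.9659); from cell (4,6)
  next x-line at t=1.5068, next y-line at t=0.3106; Δt_x=3.8637, Δt_y=1.0353
    y: enter (4,5) at t=0.3106
    y: enter (4,4) at t=1.3459 ← occupied
  → r_4 = 1.3459
beam 5: φ=45°, α=300°
  dir = (cos 300°, sin 300°) = (0.5000, -0.8660); from cell (4,6)
  next x-line at t=1.2200, next y-line at t=0.3464; Δt_x=2.0000, Δt_y=1.1547
    y: enter (4,5) at t=0.3464
    x: enter (5,5) at t=1.2200
    y: enter (5,4) at t=1.5011 ← occupied
  → r_5 = 1.5011
beam 6: φ=90°, α=345°
  dir = (cos 345°, sin 345°) = (0.9659, -0.2588); from cell (4,6)
  next x-line at t=0.6315, next y-line at t=1.1591; Δt_x=1.0353, Δt_y=3.8637
    x: enter (5,6) at t=0.6315
    y: enter (5,5) at t=1.1591
    x: enter (6,5) at t=1.6668
    x: enter (7,5) at t=2.7021
    x: enter (8,5) at t=3.7373 ← occupied
  → r_6 = 3.7373
beam 7: φ=135°, α=30°
  dir = (cos 30°, sin 30°) = (0.8660, 0.5000); from cell (4,6)
  next x-line at t=0.7044, next y-line at t=1.4000; Δt_x=1.1547, Δt_y=2.0000
    x: enter (5,6) at t=0.7044
    y: enter (5,7) at t=1.4000
    x: enter (6,7) at t=1.8591
    x: enter (7,7) at t=3.0138 ← occupied
  → r_7 = 3.0138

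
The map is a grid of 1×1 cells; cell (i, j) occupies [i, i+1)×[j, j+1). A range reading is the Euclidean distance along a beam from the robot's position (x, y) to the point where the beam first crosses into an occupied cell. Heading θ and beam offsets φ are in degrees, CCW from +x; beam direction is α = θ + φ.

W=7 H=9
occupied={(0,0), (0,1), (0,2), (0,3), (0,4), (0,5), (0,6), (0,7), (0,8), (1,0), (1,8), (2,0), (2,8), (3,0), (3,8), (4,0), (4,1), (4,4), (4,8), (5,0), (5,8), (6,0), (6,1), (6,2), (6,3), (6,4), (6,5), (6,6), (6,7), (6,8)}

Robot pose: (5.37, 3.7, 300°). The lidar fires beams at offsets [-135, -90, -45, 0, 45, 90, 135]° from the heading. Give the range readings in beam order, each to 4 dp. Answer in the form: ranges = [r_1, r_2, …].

beam 1: φ=-135°, α=165°
  direction (-0.9659, 0.2588); cell (5,3); t to first gridline: x 0.3831, y 1.1591 (then +1.0353 / +3.8637)
    (4,3) via x @ 0.3831
    (4,4) via y @ 1.1591  # hit
  → r_1 = 1.1591
beam 2: φ=-90°, α=210°
  direction (-0.8660, -0.5000); cell (5,3); t to first gridline: x 0.4272, y 1.4000 (then +1.1547 / +2.0000)
    (4,3) via x @ 0.4272
    (4,2) via y @ 1.4000
    (3,2) via x @ 1.5819
    (2,2) via x @ 2.7366
    (2,1) via y @ 3.4000
    (1,1) via x @ 3.8913
    (0,1) via x @ 5.0460  # hit
  → r_2 = 5.0460
beam 3: φ=-45°, α=255°
  direction (-0.2588, -0.9659); cell (5,3); t to first gridline: x 1.4296, y 0.7247 (then +3.8637 / +1.0353)
    (5,2) via y @ 0.7247
    (4,2) via x @ 1.4296
    (4,1) via y @ 1.7600  # hit
  → r_3 = 1.7600
beam 4: φ=0°, α=300°
  direction (0.5000, -0.8660); cell (5,3); t to first gridline: x 1.2600, y 0.8083 (then +2.0000 / +1.1547)
    (5,2) via y @ 0.8083
    (6,2) via x @ 1.2600  # hit
  → r_4 = 1.2600
beam 5: φ=45°, α=345°
  direction (0.9659, -0.2588); cell (5,3); t to first gridline: x 0.6522, y 2.7046 (then +1.0353 / +3.8637)
    (6,3) via x @ 0.6522  # hit
  → r_5 = 0.6522
beam 6: φ=90°, α=30°
  direction (0.8660, 0.5000); cell (5,3); t to first gridline: x 0.7275, y 0.6000 (then +1.1547 / +2.0000)
    (5,4) via y @ 0.6000
    (6,4) via x @ 0.7275  # hit
  → r_6 = 0.7275
beam 7: φ=135°, α=75°
  direction (0.2588, 0.9659); cell (5,3); t to first gridline: x 2.4341, y 0.3106 (then +3.8637 / +1.0353)
    (5,4) via y @ 0.3106
    (5,5) via y @ 1.3459
    (5,6) via y @ 2.3811
    (6,6) via x @ 2.4341  # hit
  → r_7 = 2.4341

ranges = [1.1591, 5.0460, 1.7600, 1.2600, 0.6522, 0.7275, 2.4341]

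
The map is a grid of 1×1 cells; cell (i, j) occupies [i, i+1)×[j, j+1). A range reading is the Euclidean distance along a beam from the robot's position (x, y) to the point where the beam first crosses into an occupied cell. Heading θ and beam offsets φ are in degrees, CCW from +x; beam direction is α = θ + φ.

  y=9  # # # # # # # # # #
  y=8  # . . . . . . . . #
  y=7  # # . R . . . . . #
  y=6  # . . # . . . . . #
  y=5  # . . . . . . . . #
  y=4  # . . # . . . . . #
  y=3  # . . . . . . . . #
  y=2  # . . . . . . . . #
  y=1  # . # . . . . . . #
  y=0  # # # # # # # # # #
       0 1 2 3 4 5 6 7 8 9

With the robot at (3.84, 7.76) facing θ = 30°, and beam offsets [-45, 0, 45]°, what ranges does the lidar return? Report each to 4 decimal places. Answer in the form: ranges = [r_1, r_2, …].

ranges = [5.3420, 2.4800, 1.2837]

beam 1: φ=-45°, α=345°
  dir = (cos 345°, sin 345°) = (0.9659, -0.2588); from cell (3,7)
  next x-line at t=0.1656, next y-line at t=2.9364; Δt_x=1.0353, Δt_y=3.8637
    x: enter (4,7) at t=0.1656
    x: enter (5,7) at t=1.2009
    x: enter (6,7) at t=2.2362
    y: enter (6,6) at t=2.9364
    x: enter (7,6) at t=3.2715
    x: enter (8,6) at t=4.3067
    x: enter (9,6) at t=5.3420 ← occupied
  → r_1 = 5.3420
beam 2: φ=0°, α=30°
  dir = (cos 30°, sin 30°) = (0.8660, 0.5000); from cell (3,7)
  next x-line at t=0.1848, next y-line at t=0.4800; Δt_x=1.1547, Δt_y=2.0000
    x: enter (4,7) at t=0.1848
    y: enter (4,8) at t=0.4800
    x: enter (5,8) at t=1.3395
    y: enter (5,9) at t=2.4800 ← occupied
  → r_2 = 2.4800
beam 3: φ=45°, α=75°
  dir = (cos 75°, sin 75°) = (0.2588, 0.9659); from cell (3,7)
  next x-line at t=0.6182, next y-line at t=0.2485; Δt_x=3.8637, Δt_y=1.0353
    y: enter (3,8) at t=0.2485
    x: enter (4,8) at t=0.6182
    y: enter (4,9) at t=1.2837 ← occupied
  → r_3 = 1.2837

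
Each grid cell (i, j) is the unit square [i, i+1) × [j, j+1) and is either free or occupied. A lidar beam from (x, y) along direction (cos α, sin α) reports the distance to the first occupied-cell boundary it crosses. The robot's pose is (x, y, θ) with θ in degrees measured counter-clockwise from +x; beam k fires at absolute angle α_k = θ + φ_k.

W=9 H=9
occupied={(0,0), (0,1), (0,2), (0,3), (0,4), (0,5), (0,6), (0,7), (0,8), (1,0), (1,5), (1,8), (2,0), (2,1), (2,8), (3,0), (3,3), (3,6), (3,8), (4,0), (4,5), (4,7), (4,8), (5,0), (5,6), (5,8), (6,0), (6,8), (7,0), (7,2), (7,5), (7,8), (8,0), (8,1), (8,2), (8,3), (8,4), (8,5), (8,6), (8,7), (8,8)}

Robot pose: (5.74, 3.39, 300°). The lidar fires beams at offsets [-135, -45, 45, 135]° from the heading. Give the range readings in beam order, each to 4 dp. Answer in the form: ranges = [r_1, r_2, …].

beam 1: φ=-135°, α=165°
  direction (-0.9659, 0.2588); cell (5,3); t to first gridline: x 0.7661, y 2.3569 (then +1.0353 / +3.8637)
    (4,3) via x @ 0.7661
    (3,3) via x @ 1.8014  # hit
  → r_1 = 1.8014
beam 2: φ=-45°, α=255°
  direction (-0.2588, -0.9659); cell (5,3); t to first gridline: x 2.8591, y 0.4038 (then +3.8637 / +1.0353)
    (5,2) via y @ 0.4038
    (5,1) via y @ 1.4390
    (5,0) via y @ 2.4743  # hit
  → r_2 = 2.4743
beam 3: φ=45°, α=345°
  direction (0.9659, -0.2588); cell (5,3); t to first gridline: x 0.2692, y 1.5068 (then +1.0353 / +3.8637)
    (6,3) via x @ 0.2692
    (7,3) via x @ 1.3044
    (7,2) via y @ 1.5068  # hit
  → r_3 = 1.5068
beam 4: φ=135°, α=75°
  direction (0.2588, 0.9659); cell (5,3); t to first gridline: x 1.0046, y 0.6315 (then +3.8637 / +1.0353)
    (5,4) via y @ 0.6315
    (6,4) via x @ 1.0046
    (6,5) via y @ 1.6668
    (6,6) via y @ 2.7021
    (6,7) via y @ 3.7373
    (6,8) via y @ 4.7726  # hit
  → r_4 = 4.7726

ranges = [1.8014, 2.4743, 1.5068, 4.7726]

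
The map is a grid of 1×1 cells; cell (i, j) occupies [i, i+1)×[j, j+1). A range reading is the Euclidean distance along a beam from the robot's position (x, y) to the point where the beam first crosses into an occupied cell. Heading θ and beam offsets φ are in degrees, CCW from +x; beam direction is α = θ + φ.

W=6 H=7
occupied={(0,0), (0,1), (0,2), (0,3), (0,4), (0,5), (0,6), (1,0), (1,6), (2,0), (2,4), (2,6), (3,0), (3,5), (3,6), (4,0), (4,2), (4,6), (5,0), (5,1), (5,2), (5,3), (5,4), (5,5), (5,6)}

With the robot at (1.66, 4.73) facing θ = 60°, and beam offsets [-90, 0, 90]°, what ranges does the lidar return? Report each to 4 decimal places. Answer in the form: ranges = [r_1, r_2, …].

ranges = [0.3926, 1.4665, 0.7621]

beam 1: φ=-90°, α=330°
  d=(0.8660,-0.5000)  start (1,4)  tX=0.3926 tY=1.4600  stride 1/|dx|=1.1547 1/|dy|=2.0000
    cross x-line → (2,4), t=0.3926 (wall)
  → r_1 = 0.3926
beam 2: φ=0°, α=60°
  d=(0.5000,0.8660)  start (1,4)  tX=0.6800 tY=0.3118  stride 1/|dx|=2.0000 1/|dy|=1.1547
    cross y-line → (1,5), t=0.3118
    cross x-line → (2,5), t=0.6800
    cross y-line → (2,6), t=1.4665 (wall)
  → r_2 = 1.4665
beam 3: φ=90°, α=150°
  d=(-0.8660,0.5000)  start (1,4)  tX=0.7621 tY=0.5400  stride 1/|dx|=1.1547 1/|dy|=2.0000
    cross y-line → (1,5), t=0.5400
    cross x-line → (0,5), t=0.7621 (wall)
  → r_3 = 0.7621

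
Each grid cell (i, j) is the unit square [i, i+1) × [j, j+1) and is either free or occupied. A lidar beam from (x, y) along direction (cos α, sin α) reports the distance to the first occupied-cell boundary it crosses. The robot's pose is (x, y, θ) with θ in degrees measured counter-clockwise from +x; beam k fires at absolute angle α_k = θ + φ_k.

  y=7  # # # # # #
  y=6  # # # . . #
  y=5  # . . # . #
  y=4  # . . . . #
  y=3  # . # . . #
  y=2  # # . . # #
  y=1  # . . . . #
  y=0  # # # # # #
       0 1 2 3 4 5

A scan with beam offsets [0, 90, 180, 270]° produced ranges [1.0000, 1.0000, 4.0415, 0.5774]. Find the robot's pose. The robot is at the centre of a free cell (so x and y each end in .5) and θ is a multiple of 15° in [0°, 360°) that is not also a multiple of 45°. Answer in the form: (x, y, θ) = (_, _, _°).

Enumerate (i+0.5, j+0.5, θ) over the 18 free cells and 16 admissible headings. For each, cast all 4 beams and compare to the given ranges.
  (2.5, 2.5, 75°): beam 1 = 0.5176 ≠ 1.0000 ✗
  (4.5, 5.5, 195°): beam 1 = 0.5176 ≠ 1.0000 ✗
  (4.5, 3.5, 105°): beam 1 = 1.9319 ≠ 1.0000 ✗
  (1.5, 5.5, 240°): beam 2 = 4.0415 ≠ 1.0000 ✗
  …
  (4.5, 4.5, 60°): r_1=1.0000, r_2=1.0000, r_3=4.0415, r_4=0.5774 — all match ✓
Unique over the lattice → pose = (4.5, 4.5, 60°).

(x, y, θ) = (4.5, 4.5, 60°)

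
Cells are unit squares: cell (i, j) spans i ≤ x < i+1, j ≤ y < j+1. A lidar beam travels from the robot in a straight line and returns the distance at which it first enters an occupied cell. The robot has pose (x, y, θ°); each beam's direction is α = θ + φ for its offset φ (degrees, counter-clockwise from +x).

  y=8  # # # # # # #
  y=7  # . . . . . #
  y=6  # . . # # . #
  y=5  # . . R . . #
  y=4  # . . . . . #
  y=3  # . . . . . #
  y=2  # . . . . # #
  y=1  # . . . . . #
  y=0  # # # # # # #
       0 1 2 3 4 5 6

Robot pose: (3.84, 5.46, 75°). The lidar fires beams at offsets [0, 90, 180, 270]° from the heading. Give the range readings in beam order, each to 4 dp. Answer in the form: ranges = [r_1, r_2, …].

ranges = [0.5590, 2.9402, 4.6173, 2.2362]

beam 1: φ=0°, α=75°
  direction (0.2588, 0.9659); cell (3,5); t to first gridline: x 0.6182, y 0.5590 (then +3.8637 / +1.0353)
    (3,6) via y @ 0.5590  # hit
  → r_1 = 0.5590
beam 2: φ=90°, α=165°
  direction (-0.9659, 0.2588); cell (3,5); t to first gridline: x 0.8696, y 2.0864 (then +1.0353 / +3.8637)
    (2,5) via x @ 0.8696
    (1,5) via x @ 1.9049
    (1,6) via y @ 2.0864
    (0,6) via x @ 2.9402  # hit
  → r_2 = 2.9402
beam 3: φ=180°, α=255°
  direction (-0.2588, -0.9659); cell (3,5); t to first gridline: x 3.2455, y 0.4762 (then +3.8637 / +1.0353)
    (3,4) via y @ 0.4762
    (3,3) via y @ 1.5115
    (3,2) via y @ 2.5468
    (2,2) via x @ 3.2455
    (2,1) via y @ 3.5821
    (2,0) via y @ 4.6173  # hit
  → r_3 = 4.6173
beam 4: φ=270°, α=345°
  direction (0.9659, -0.2588); cell (3,5); t to first gridline: x 0.1656, y 1.7773 (then +1.0353 / +3.8637)
    (4,5) via x @ 0.1656
    (5,5) via x @ 1.2009
    (5,4) via y @ 1.7773
    (6,4) via x @ 2.2362  # hit
  → r_4 = 2.2362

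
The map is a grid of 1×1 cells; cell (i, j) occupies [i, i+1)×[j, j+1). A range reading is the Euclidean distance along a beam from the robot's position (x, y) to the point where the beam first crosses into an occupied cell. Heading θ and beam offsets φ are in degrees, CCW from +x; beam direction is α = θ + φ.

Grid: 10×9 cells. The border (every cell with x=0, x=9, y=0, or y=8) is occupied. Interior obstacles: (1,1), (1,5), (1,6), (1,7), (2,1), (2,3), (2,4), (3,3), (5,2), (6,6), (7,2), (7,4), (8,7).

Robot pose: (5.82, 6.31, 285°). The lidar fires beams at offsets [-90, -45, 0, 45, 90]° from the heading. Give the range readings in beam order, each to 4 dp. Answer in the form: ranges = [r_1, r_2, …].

ranges = [3.9548, 3.6400, 5.4973, 0.2078, 0.1863]

beam 1: φ=-90°, α=195°
  direction (-0.9659, -0.2588); cell (5,6); t to first gridline: x 0.8489, y 1.1977 (then +1.0353 / +3.8637)
    (4,6) via x @ 0.8489
    (4,5) via y @ 1.1977
    (3,5) via x @ 1.8842
    (2,5) via x @ 2.9195
    (1,5) via x @ 3.9548  # hit
  → r_1 = 3.9548
beam 2: φ=-45°, α=240°
  direction (-0.5000, -0.8660); cell (5,6); t to first gridline: x 1.6400, y 0.3580 (then +2.0000 / +1.1547)
    (5,5) via y @ 0.3580
    (5,4) via y @ 1.5127
    (4,4) via x @ 1.6400
    (4,3) via y @ 2.6674
    (3,3) via x @ 3.6400  # hit
  → r_2 = 3.6400
beam 3: φ=0°, α=285°
  direction (0.2588, -0.9659); cell (5,6); t to first gridline: x 0.6955, y 0.3209 (then +3.8637 / +1.0353)
    (5,5) via y @ 0.3209
    (6,5) via x @ 0.6955
    (6,4) via y @ 1.3562
    (6,3) via y @ 2.3915
    (6,2) via y @ 3.4268
    (6,1) via y @ 4.4620
    (7,1) via x @ 4.5592
    (7,0) via y @ 5.4973  # hit
  → r_3 = 5.4973
beam 4: φ=45°, α=330°
  direction (0.8660, -0.5000); cell (5,6); t to first gridline: x 0.2078, y 0.6200 (then +1.1547 / +2.0000)
    (6,6) via x @ 0.2078  # hit
  → r_4 = 0.2078
beam 5: φ=90°, α=15°
  direction (0.9659, 0.2588); cell (5,6); t to first gridline: x 0.1863, y 2.6660 (then +1.0353 / +3.8637)
    (6,6) via x @ 0.1863  # hit
  → r_5 = 0.1863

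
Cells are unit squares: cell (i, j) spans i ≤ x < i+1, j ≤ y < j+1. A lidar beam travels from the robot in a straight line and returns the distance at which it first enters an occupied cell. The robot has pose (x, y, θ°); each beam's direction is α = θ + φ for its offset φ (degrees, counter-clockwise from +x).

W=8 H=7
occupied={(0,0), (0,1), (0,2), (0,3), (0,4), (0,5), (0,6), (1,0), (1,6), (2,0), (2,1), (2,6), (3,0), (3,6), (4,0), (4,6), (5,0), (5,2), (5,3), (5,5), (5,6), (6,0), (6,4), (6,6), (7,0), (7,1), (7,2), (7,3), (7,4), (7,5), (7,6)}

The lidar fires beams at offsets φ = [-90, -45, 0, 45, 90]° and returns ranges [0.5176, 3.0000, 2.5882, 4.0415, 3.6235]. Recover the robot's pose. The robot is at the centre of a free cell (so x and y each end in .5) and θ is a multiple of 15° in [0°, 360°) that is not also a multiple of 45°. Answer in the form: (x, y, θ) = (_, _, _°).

Candidates: 25 free-cell centres × 16 headings = 400 poses. Raycast each; keep the one whose scan matches to 4 dp.
  (3.5, 1.5, 255°): beam 2 = 0.5774 ≠ 3.0000 ✗
  (5.5, 4.5, 255°): beam 1 = 4.6587 ≠ 0.5176 ✗
  (6.5, 1.5, 195°): beam 1 = 1.9319 ≠ 0.5176 ✗
  (4.5, 5.5, 120°): beam 1 = 0.5774 ≠ 0.5176 ✗
  (1.5, 4.5, 285°): beam 2 = 1.0000 ≠ 3.0000 ✗
  …
  (2.5, 2.5, 15°): r_1=0.5176, r_2=3.0000, r_3=2.5882, r_4=4.0415, r_5=3.6235 — all match ✓
No second candidate reproduces the full scan.

(x, y, θ) = (2.5, 2.5, 15°)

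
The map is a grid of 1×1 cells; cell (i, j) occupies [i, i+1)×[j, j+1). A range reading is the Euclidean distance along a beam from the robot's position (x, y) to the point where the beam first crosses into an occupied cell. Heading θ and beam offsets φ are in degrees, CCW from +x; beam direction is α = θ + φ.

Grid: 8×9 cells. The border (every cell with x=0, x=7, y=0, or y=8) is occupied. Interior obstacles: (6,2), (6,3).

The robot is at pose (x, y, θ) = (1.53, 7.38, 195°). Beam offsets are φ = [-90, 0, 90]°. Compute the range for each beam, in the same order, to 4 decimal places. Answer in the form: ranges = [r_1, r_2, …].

ranges = [0.6419, 0.5487, 6.6051]

beam 1: φ=-90°, α=105°
  cosα=-0.2588 sinα=0.9659 | (1,7) | tMaxX 2.0478 tMaxY 0.6419 | tΔX 3.8637 tΔY 1.0353
    t=0.6419 [y] (1,8) — stop
  → r_1 = 0.6419
beam 2: φ=0°, α=195°
  cosα=-0.9659 sinα=-0.2588 | (1,7) | tMaxX 0.5487 tMaxY 1.4682 | tΔX 1.0353 tΔY 3.8637
    t=0.5487 [x] (0,7) — stop
  → r_2 = 0.5487
beam 3: φ=90°, α=285°
  cosα=0.2588 sinα=-0.9659 | (1,7) | tMaxX 1.8159 tMaxY 0.3934 | tΔX 3.8637 tΔY 1.0353
    t=0.3934 [y] (1,6)
    t=1.4287 [y] (1,5)
    t=1.8159 [x] (2,5)
    t=2.4640 [y] (2,4)
    t=3.4992 [y] (2,3)
    t=4.5345 [y] (2,2)
    t=5.5698 [y] (2,1)
    t=5.6796 [x] (3,1)
    t=6.6051 [y] (3,0) — stop
  → r_3 = 6.6051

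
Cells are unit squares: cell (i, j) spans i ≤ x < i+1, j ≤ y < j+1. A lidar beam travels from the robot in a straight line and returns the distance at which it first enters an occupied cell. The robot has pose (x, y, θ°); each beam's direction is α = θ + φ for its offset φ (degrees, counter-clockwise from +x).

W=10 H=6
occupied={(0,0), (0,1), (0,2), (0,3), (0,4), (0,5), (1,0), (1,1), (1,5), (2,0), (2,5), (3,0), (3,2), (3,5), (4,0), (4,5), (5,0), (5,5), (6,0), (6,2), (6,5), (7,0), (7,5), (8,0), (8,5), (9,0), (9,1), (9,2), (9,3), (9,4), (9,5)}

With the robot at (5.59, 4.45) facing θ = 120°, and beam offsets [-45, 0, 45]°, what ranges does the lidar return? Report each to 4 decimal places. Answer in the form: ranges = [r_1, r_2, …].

beam 1: φ=-45°, α=75°
  dir = (cos 75°, sin 75°) = (0.2588, 0.9659); from cell (5,4)
  next x-line at t=1.5841, next y-line at t=0.5694; Δt_x=3.8637, Δt_y=1.0353
    y: enter (5,5) at t=0.5694 ← occupied
  → r_1 = 0.5694
beam 2: φ=0°, α=120°
  dir = (cos 120°, sin 120°) = (-0.5000, 0.8660); from cell (5,4)
  next x-line at t=1.1800, next y-line at t=0.6351; Δt_x=2.0000, Δt_y=1.1547
    y: enter (5,5) at t=0.6351 ← occupied
  → r_2 = 0.6351
beam 3: φ=45°, α=165°
  dir = (cos 165°, sin 165°) = (-0.9659, 0.2588); from cell (5,4)
  next x-line at t=0.6108, next y-line at t=2.1250; Δt_x=1.0353, Δt_y=3.8637
    x: enter (4,4) at t=0.6108
    x: enter (3,4) at t=1.6461
    y: enter (3,5) at t=2.1250 ← occupied
  → r_3 = 2.1250

ranges = [0.5694, 0.6351, 2.1250]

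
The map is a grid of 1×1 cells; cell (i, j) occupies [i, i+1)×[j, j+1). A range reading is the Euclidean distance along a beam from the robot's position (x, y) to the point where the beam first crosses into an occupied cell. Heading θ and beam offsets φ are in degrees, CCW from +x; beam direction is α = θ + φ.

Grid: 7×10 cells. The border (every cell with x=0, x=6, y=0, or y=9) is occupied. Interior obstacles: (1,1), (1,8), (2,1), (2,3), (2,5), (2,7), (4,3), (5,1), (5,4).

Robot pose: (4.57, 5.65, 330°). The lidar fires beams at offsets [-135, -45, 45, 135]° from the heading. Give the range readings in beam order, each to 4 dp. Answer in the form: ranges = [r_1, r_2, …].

beam 1: φ=-135°, α=195°
  direction (-0.9659, -0.2588); cell (4,5); t to first gridline: x 0.5901, y 2.5114 (then +1.0353 / +3.8637)
    (3,5) via x @ 0.5901
    (2,5) via x @ 1.6254  # hit
  → r_1 = 1.6254
beam 2: φ=-45°, α=285°
  direction (0.2588, -0.9659); cell (4,5); t to first gridline: x 1.6614, y 0.6729 (then +3.8637 / +1.0353)
    (4,4) via y @ 0.6729
    (5,4) via x @ 1.6614  # hit
  → r_2 = 1.6614
beam 3: φ=45°, α=15°
  direction (0.9659, 0.2588); cell (4,5); t to first gridline: x 0.4452, y 1.3523 (then +1.0353 / +3.8637)
    (5,5) via x @ 0.4452
    (5,6) via y @ 1.3523
    (6,6) via x @ 1.4804  # hit
  → r_3 = 1.4804
beam 4: φ=135°, α=105°
  direction (-0.2588, 0.9659); cell (4,5); t to first gridline: x 2.2023, y 0.3623 (then +3.8637 / +1.0353)
    (4,6) via y @ 0.3623
    (4,7) via y @ 1.3976
    (3,7) via x @ 2.2023
    (3,8) via y @ 2.4329
    (3,9) via y @ 3.4682  # hit
  → r_4 = 3.4682

ranges = [1.6254, 1.6614, 1.4804, 3.4682]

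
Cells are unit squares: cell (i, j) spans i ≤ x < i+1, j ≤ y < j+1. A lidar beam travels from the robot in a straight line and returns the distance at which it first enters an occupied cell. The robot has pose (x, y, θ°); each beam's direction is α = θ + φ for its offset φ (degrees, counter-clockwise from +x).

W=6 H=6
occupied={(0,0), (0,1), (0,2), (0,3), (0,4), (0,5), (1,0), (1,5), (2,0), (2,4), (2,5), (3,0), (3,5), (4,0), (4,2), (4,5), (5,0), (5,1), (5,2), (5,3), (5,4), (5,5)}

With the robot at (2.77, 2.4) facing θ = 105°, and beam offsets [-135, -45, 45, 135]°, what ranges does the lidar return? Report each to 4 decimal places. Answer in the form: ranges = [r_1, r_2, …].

beam 1: φ=-135°, α=330°
  dir = (cos 330°, sin 330°) = (0.8660, -0.5000); from cell (2,2)
  next x-line at t=0.2656, next y-line at t=0.8000; Δt_x=1.1547, Δt_y=2.0000
    x: enter (3,2) at t=0.2656
    y: enter (3,1) at t=0.8000
    x: enter (4,1) at t=1.4203
    x: enter (5,1) at t=2.5750 ← occupied
  → r_1 = 2.5750
beam 2: φ=-45°, α=60°
  dir = (cos 60°, sin 60°) = (0.5000, 0.8660); from cell (2,2)
  next x-line at t=0.4600, next y-line at t=0.6928; Δt_x=2.0000, Δt_y=1.1547
    x: enter (3,2) at t=0.4600
    y: enter (3,3) at t=0.6928
    y: enter (3,4) at t=1.8475
    x: enter (4,4) at t=2.4600
    y: enter (4,5) at t=3.0022 ← occupied
  → r_2 = 3.0022
beam 3: φ=45°, α=150°
  dir = (cos 150°, sin 150°) = (-0.8660, 0.5000); from cell (2,2)
  next x-line at t=0.8891, next y-line at t=1.2000; Δt_x=1.1547, Δt_y=2.0000
    x: enter (1,2) at t=0.8891
    y: enter (1,3) at t=1.2000
    x: enter (0,3) at t=2.0438 ← occupied
  → r_3 = 2.0438
beam 4: φ=135°, α=240°
  dir = (cos 240°, sin 240°) = (-0.5000, -0.8660); from cell (2,2)
  next x-line at t=1.5400, next y-line at t=0.4619; Δt_x=2.0000, Δt_y=1.1547
    y: enter (2,1) at t=0.4619
    x: enter (1,1) at t=1.5400
    y: enter (1,0) at t=1.6166 ← occupied
  → r_4 = 1.6166

ranges = [2.5750, 3.0022, 2.0438, 1.6166]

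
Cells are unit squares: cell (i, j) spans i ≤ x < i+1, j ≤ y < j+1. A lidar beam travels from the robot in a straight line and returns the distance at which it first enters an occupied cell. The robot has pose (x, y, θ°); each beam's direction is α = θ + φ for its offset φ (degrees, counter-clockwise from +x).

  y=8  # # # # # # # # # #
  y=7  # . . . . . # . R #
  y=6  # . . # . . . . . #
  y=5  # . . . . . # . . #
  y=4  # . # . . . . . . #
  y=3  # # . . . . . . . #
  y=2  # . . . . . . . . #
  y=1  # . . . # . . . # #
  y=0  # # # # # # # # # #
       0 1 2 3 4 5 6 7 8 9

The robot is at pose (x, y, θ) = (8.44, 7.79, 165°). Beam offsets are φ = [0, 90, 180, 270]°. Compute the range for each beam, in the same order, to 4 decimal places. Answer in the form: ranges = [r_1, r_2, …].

beam 1: φ=0°, α=165°
  d=(-0.9659,0.2588)  start (8,7)  tX=0.4555 tY=0.8114  stride 1/|dx|=1.0353 1/|dy|=3.8637
    cross x-line → (7,7), t=0.4555
    cross y-line → (7,8), t=0.8114 (wall)
  → r_1 = 0.8114
beam 2: φ=90°, α=255°
  d=(-0.2588,-0.9659)  start (8,7)  tX=1.7000 tY=0.8179  stride 1/|dx|=3.8637 1/|dy|=1.0353
    cross y-line → (8,6), t=0.8179
    cross x-line → (7,6), t=1.7000
    cross y-line → (7,5), t=1.8531
    cross y-line → (7,4), t=2.8884
    cross y-line → (7,3), t=3.9237
    cross y-line → (7,2), t=4.9590
    cross x-line → (6,2), t=5.5637
    cross y-line → (6,1), t=5.9942
    cross y-line → (6,0), t=7.0295 (wall)
  → r_2 = 7.0295
beam 3: φ=180°, α=345°
  d=(0.9659,-0.2588)  start (8,7)  tX=0.5798 tY=3.0523  stride 1/|dx|=1.0353 1/|dy|=3.8637
    cross x-line → (9,7), t=0.5798 (wall)
  → r_3 = 0.5798
beam 4: φ=270°, α=75°
  d=(0.2588,0.9659)  start (8,7)  tX=2.1637 tY=0.2174  stride 1/|dx|=3.8637 1/|dy|=1.0353
    cross y-line → (8,8), t=0.2174 (wall)
  → r_4 = 0.2174

ranges = [0.8114, 7.0295, 0.5798, 0.2174]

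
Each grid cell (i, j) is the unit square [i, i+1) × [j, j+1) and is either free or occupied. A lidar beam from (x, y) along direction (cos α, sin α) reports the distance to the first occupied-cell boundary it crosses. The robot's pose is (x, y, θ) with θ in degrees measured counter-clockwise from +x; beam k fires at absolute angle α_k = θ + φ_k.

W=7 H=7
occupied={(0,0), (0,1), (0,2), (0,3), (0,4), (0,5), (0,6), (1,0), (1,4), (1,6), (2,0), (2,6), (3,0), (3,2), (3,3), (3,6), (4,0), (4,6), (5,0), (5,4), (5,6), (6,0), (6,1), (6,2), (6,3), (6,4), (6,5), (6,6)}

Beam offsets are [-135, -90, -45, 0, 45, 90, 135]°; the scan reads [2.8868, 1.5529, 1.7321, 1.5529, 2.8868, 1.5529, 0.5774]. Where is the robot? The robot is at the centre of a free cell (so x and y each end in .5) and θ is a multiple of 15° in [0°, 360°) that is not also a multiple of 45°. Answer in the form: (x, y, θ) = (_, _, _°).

(x, y, θ) = (3.5, 4.5, 105°)

The pose lattice has 21·16 = 336 candidates. Test each by forward raycasting.
  (5.5, 5.5, 150°): beam 1 = 0.5176 ≠ 2.8868 ✗
  (3.5, 5.5, 60°): beam 1 = 1.5529 ≠ 2.8868 ✗
  (4.5, 3.5, 150°): beam 1 = 1.5529 ≠ 2.8868 ✗
  (4.5, 5.5, 195°): beam 1 = 0.5774 ≠ 2.8868 ✗
  (1.5, 2.5, 345°): beam 1 = 0.5774 ≠ 2.8868 ✗
  …
  (3.5, 4.5, 105°): r_1=2.8868, r_2=1.5529, r_3=1.7321, r_4=1.5529, r_5=2.8868, r_6=1.5529, r_7=0.5774 — all match ✓
No second candidate reproduces the full scan.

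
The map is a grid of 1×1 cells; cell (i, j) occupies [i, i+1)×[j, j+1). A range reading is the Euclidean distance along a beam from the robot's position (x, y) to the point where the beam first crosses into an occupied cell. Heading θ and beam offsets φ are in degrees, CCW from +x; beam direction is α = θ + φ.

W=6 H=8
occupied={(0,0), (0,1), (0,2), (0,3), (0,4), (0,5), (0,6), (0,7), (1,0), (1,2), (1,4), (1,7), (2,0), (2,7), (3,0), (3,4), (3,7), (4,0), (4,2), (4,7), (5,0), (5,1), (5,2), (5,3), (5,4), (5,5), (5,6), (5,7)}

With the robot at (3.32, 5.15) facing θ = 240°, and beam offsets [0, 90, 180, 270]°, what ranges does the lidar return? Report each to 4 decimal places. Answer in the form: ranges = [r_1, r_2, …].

ranges = [0.1732, 0.3000, 2.1362, 2.6789]

beam 1: φ=0°, α=240°
  d=(-0.5000,-0.8660)  start (3,5)  tX=0.6400 tY=0.1732  stride 1/|dx|=2.0000 1/|dy|=1.1547
    cross y-line → (3,4), t=0.1732 (wall)
  → r_1 = 0.1732
beam 2: φ=90°, α=330°
  d=(0.8660,-0.5000)  start (3,5)  tX=0.7852 tY=0.3000  stride 1/|dx|=1.1547 1/|dy|=2.0000
    cross y-line → (3,4), t=0.3000 (wall)
  → r_2 = 0.3000
beam 3: φ=180°, α=60°
  d=(0.5000,0.8660)  start (3,5)  tX=1.3600 tY=0.9815  stride 1/|dx|=2.0000 1/|dy|=1.1547
    cross y-line → (3,6), t=0.9815
    cross x-line → (4,6), t=1.3600
    cross y-line → (4,7), t=2.1362 (wall)
  → r_3 = 2.1362
beam 4: φ=270°, α=150°
  d=(-0.8660,0.5000)  start (3,5)  tX=0.3695 tY=1.7000  stride 1/|dx|=1.1547 1/|dy|=2.0000
    cross x-line → (2,5), t=0.3695
    cross x-line → (1,5), t=1.5242
    cross y-line → (1,6), t=1.7000
    cross x-line → (0,6), t=2.6789 (wall)
  → r_4 = 2.6789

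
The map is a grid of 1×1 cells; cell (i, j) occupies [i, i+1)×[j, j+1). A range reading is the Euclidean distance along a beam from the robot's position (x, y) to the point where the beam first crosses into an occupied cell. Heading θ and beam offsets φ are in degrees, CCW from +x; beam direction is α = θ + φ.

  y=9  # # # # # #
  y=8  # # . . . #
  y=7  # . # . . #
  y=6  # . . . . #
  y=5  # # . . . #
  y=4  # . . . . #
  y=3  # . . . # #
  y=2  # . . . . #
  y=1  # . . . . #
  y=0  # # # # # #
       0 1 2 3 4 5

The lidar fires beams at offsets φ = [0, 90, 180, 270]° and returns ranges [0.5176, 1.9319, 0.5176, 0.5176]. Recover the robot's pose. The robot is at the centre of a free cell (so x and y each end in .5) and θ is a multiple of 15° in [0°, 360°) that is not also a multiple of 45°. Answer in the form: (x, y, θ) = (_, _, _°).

(x, y, θ) = (2.5, 8.5, 285°)

Enumerate (i+0.5, j+0.5, θ) over the 28 free cells and 16 admissible headings. For each, cast all 4 beams and compare to the given ranges.
  (3.5, 2.5, 165°): beam 1 = 2.5882 ≠ 0.5176 ✗
  (1.5, 7.5, 345°): beam 2 = 0.5176 ≠ 1.9319 ✗
  (4.5, 7.5, 105°): beam 1 = 1.5529 ≠ 0.5176 ✗
  (1.5, 7.5, 255°): beam 1 = 1.5529 ≠ 0.5176 ✗
  …
  (2.5, 8.5, 285°): r_1=0.5176, r_2=1.9319, r_3=0.5176, r_4=0.5176 — all match ✓
Only this pose fits every beam.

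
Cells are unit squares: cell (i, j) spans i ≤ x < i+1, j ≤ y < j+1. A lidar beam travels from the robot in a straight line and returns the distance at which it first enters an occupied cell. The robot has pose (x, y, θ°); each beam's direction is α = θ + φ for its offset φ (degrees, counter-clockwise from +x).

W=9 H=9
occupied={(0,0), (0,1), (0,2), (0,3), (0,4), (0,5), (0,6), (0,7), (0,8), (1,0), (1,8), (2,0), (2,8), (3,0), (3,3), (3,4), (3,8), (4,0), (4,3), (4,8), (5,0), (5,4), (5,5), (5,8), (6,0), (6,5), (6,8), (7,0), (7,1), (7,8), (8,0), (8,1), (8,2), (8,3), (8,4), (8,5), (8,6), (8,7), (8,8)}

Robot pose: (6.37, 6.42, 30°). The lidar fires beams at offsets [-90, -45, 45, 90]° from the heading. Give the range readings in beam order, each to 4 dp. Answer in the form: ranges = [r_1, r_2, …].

ranges = [0.4850, 1.6875, 1.6357, 1.8244]

beam 1: φ=-90°, α=300°
  dir = (cos 300°, sin 300°) = (0.5000, -0.8660); from cell (6,6)
  next x-line at t=1.2600, next y-line at t=0.4850; Δt_x=2.0000, Δt_y=1.1547
    y: enter (6,5) at t=0.4850 ← occupied
  → r_1 = 0.4850
beam 2: φ=-45°, α=345°
  dir = (cos 345°, sin 345°) = (0.9659, -0.2588); from cell (6,6)
  next x-line at t=0.6522, next y-line at t=1.6228; Δt_x=1.0353, Δt_y=3.8637
    x: enter (7,6) at t=0.6522
    y: enter (7,5) at t=1.6228
    x: enter (8,5) at t=1.6875 ← occupied
  → r_2 = 1.6875
beam 3: φ=45°, α=75°
  dir = (cos 75°, sin 75°) = (0.2588, 0.9659); from cell (6,6)
  next x-line at t=2.4341, next y-line at t=0.6005; Δt_x=3.8637, Δt_y=1.0353
    y: enter (6,7) at t=0.6005
    y: enter (6,8) at t=1.6357 ← occupied
  → r_3 = 1.6357
beam 4: φ=90°, α=120°
  dir = (cos 120°, sin 120°) = (-0.5000, 0.8660); from cell (6,6)
  next x-line at t=0.7400, next y-line at t=0.6697; Δt_x=2.0000, Δt_y=1.1547
    y: enter (6,7) at t=0.6697
    x: enter (5,7) at t=0.7400
    y: enter (5,8) at t=1.8244 ← occupied
  → r_4 = 1.8244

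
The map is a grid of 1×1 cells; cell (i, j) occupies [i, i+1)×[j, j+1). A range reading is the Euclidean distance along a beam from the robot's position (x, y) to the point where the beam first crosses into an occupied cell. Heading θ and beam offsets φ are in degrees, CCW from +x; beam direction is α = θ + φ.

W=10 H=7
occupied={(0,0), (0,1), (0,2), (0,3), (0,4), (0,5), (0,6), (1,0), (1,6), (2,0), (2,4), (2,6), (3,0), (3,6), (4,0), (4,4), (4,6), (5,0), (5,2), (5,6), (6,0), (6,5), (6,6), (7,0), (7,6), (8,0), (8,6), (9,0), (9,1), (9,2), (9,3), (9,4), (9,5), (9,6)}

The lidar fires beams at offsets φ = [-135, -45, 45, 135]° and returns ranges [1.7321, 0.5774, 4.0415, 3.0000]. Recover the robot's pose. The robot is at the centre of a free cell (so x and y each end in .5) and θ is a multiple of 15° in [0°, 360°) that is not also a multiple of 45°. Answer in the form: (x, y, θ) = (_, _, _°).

(x, y, θ) = (4.5, 2.5, 75°)

Enumerate (i+0.5, j+0.5, θ) over the 36 free cells and 16 admissible headings. For each, cast all 4 beams and compare to the given ranges.
  (5.5, 4.5, 15°): beam 1 = 4.0415 ≠ 1.7321 ✗
  (6.5, 1.5, 195°): beam 1 = 5.0000 ≠ 1.7321 ✗
  (4.5, 2.5, 60°): beam 1 = 1.5529 ≠ 1.7321 ✗
  (6.5, 3.5, 345°): beam 1 = 1.0000 ≠ 1.7321 ✗
  (5.5, 4.5, 240°): beam 1 = 1.5529 ≠ 1.7321 ✗
  …
  (4.5, 2.5, 75°): r_1=1.7321, r_2=0.5774, r_3=4.0415, r_4=3.0000 — all match ✓
No second candidate reproduces the full scan.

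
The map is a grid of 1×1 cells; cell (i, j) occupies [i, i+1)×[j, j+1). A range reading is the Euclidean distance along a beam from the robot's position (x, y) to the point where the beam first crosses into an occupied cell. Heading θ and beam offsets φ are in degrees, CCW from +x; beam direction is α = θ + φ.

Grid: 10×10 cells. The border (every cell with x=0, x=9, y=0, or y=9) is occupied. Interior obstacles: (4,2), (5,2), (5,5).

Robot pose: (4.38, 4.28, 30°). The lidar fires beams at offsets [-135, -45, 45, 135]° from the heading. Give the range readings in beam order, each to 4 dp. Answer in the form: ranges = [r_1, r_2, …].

beam 1: φ=-135°, α=255°
  cosα=-0.2588 sinα=-0.9659 | (4,4) | tMaxX 1.4682 tMaxY 0.2899 | tΔX 3.8637 tΔY 1.0353
    t=0.2899 [y] (4,3)
    t=1.3252 [y] (4,2) — stop
  → r_1 = 1.3252
beam 2: φ=-45°, α=345°
  cosα=0.9659 sinα=-0.2588 | (4,4) | tMaxX 0.6419 tMaxY 1.0818 | tΔX 1.0353 tΔY 3.8637
    t=0.6419 [x] (5,4)
    t=1.0818 [y] (5,3)
    t=1.6771 [x] (6,3)
    t=2.7124 [x] (7,3)
    t=3.7477 [x] (8,3)
    t=4.7830 [x] (9,3) — stop
  → r_2 = 4.7830
beam 3: φ=45°, α=75°
  cosα=0.2588 sinα=0.9659 | (4,4) | tMaxX 2.3955 tMaxY 0.7454 | tΔX 3.8637 tΔY 1.0353
    t=0.7454 [y] (4,5)
    t=1.7807 [y] (4,6)
    t=2.3955 [x] (5,6)
    t=2.8160 [y] (5,7)
    t=3.8512 [y] (5,8)
    t=4.8865 [y] (5,9) — stop
  → r_3 = 4.8865
beam 4: φ=135°, α=165°
  cosα=-0.9659 sinα=0.2588 | (4,4) | tMaxX 0.3934 tMaxY 2.7819 | tΔX 1.0353 tΔY 3.8637
    t=0.3934 [x] (3,4)
    t=1.4287 [x] (2,4)
    t=2.4640 [x] (1,4)
    t=2.7819 [y] (1,5)
    t=3.4992 [x] (0,5) — stop
  → r_4 = 3.4992

ranges = [1.3252, 4.7830, 4.8865, 3.4992]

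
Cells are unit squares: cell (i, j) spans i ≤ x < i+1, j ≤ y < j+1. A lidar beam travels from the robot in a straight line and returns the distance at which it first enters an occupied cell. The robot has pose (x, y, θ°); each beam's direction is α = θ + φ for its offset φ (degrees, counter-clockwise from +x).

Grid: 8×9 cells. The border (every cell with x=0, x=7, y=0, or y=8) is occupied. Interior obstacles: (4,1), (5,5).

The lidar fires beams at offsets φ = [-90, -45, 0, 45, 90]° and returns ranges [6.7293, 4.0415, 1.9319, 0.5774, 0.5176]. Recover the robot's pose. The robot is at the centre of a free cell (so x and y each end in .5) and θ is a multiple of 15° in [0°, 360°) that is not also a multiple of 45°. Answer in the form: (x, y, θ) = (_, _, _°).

Enumerate (i+0.5, j+0.5, θ) over the 40 free cells and 16 admissible headings. For each, cast all 5 beams and compare to the given ranges.
  (5.5, 4.5, 120°): beam 1 = 1.7321 ≠ 6.7293 ✗
  (1.5, 1.5, 345°): beam 1 = 0.5176 ≠ 6.7293 ✗
  (4.5, 6.5, 60°): beam 1 = 1.0000 ≠ 6.7293 ✗
  (4.5, 6.5, 150°): beam 1 = 1.7321 ≠ 6.7293 ✗
  …
  (1.5, 7.5, 15°): r_1=6.7293, r_2=4.0415, r_3=1.9319, r_4=0.5774, r_5=0.5176 — all match ✓
No second candidate reproduces the full scan.

(x, y, θ) = (1.5, 7.5, 15°)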